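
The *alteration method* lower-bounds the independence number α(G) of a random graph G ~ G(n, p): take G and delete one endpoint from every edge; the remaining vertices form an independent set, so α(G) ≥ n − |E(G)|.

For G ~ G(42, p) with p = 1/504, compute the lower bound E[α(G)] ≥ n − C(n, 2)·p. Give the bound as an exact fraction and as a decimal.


E[|E(G)|] = C(42, 2)·p = 861 · (1/504) = 41/24.
E[α(G)] ≥ n − E[|E(G)|] = 42 − 41/24 = 967/24.
Numerically: ≈ 40.292.
(This is only a lower bound; the true E[α(G)] may be larger.)

E[α(G)] ≥ 967/24 ≈ 40.292.


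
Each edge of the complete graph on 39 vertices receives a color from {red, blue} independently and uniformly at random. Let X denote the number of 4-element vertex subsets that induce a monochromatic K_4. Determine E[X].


Let X = Σ_S X_S over the C(39, 4) = 82251 subsets S of size 4, where X_S = 1 if the K_4 on S is monochromatic.
For a fixed S, the K_4 on S has C(4, 2) = 6 edges. P[all 6 edges red] = (1/2)^6, and likewise for blue, so P[monochromatic] = 2·(1/2)^6 = 2^{1 − 6} = 1/32.
By linearity: E[X] = C(39, 4) · 2^{1 − 6} = 82251 · 1/32 = 82251/32.
Numerically: E[X] ≈ 2570.34375.

E[X] = C(39,4)·2^(1−C(4,2)) = 82251/32 ≈ 2570.34375.


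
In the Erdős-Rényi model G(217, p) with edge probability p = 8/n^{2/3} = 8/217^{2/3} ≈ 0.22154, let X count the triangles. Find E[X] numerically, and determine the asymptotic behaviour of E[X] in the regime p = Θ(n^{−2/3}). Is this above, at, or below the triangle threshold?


Number of potential triangles: C(217, 3) = 1679580.
Each occurs with probability p³ ≈ (0.22154)³ ≈ 1.0873028e-02.
By linearity: E[X] = C(217, 3)·p³ ≈ 1679580 · 1.0873028e-02 ≈ 18262.11982.
Since α = 2/3 < 1, p = c/n^{2/3} ≫ 1/n is above the triangle threshold p ~ 1/n. Asymptotically E[X] ~ (c³/6)·n^{3(1−α)} = (8³/6)·n^{1} → ∞; triangles are abundant w.h.p.

E[X] ≈ 18262.11982; in regime p = Θ(1/n^{2/3}) E[X] diverges (above the triangle threshold p ~ 1/n).


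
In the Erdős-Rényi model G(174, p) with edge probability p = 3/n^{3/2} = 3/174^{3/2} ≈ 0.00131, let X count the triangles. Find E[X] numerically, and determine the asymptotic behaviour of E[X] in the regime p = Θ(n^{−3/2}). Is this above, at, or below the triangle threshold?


Number of potential triangles: C(174, 3) = 862924.
Each occurs with probability p³ ≈ (0.00131)³ ≈ 2.23302e-09.
By linearity: E[X] = C(174, 3)·p³ ≈ 862924 · 2.23302e-09 ≈ 0.002.
Since α = 3/2 > 1, p = c/n^{3/2} = o(1/n) is below the triangle threshold p ~ 1/n. Asymptotically E[X] ~ (c³/6)·n^{3(1−α)} = (3³/6)·n^{-1.5} → 0, so by Markov's inequality G has no triangles w.h.p.

E[X] ≈ 0.002; in regime p = Θ(1/n^{3/2}) E[X] tends to 0 (below the triangle threshold p ~ 1/n).


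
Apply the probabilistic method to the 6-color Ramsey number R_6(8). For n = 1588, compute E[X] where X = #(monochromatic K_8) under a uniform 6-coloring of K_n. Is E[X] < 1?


E[X] = C(1588, 8) · 6^{1 − 28} = 985402800396653769702 · 6^{−27} = 985402800396653769702/1023490369077469249536.
As a reduced fraction: E[X] = 54744600022036320539/56860576059859402752 ≈ 0.962787.
Is E[X] < 1? YES.
Since E[X] < 1, there exists a 6-coloring of K_{1588} with no monochromatic K_8; hence R_6(8) > 1588.

E[X] = 54744600022036320539/56860576059859402752 ≈ 0.962787; E[X] < 1, so R_6(8) > 1588.


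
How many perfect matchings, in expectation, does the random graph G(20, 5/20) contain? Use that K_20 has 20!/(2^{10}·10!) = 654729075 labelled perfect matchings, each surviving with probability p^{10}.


K_20 has 20!/(2^{10}·10!) = 654729075 labelled perfect matchings.
For each such perfect matching H, let X_H = 1 if all 10 edges of H are present in G. Then P[X_H = 1] = p^{10} = (1/4)^{10} = 1/1048576.
Summing the indicators: E[X] = Σ_H E[X_H] = 654729075 · p^{10} = 654729075 · 1/1048576 = 654729075/1048576.
Numerically: E[X] ≈ 624.398.

E[X] = 654729075 · (1/4)^{10} = 654729075/1048576 ≈ 624.398.


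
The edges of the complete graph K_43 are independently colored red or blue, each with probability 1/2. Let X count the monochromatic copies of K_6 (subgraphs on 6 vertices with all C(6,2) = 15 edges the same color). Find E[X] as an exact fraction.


Let X = Σ_S X_S over the C(43, 6) = 6096454 subsets S of size 6, where X_S = 1 if the K_6 on S is monochromatic.
For a fixed S, the K_6 on S has C(6, 2) = 15 edges. P[all 15 edges red] = (1/2)^15, and likewise for blue, so P[monochromatic] = 2·(1/2)^15 = 2^{1 − 15} = 1/16384.
By linearity of expectation: E[X] = C(43, 6) · 2^{1 − 15} = 6096454 · 1/16384 = 3048227/8192.
Numerically: E[X] ≈ 372.098.

E[X] = C(43,6)·2^(1−C(6,2)) = 3048227/8192 ≈ 372.098.


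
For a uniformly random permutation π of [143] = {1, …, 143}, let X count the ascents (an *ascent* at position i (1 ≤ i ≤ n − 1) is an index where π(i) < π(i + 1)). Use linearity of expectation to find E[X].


Write X = Σ X_I over i = 1, …, 142, with X_I the indicator of one ascent.
There are 142 indicators.
For each fixed i, the pair (π(i), π(i+1)) is a uniformly random ordered pair of distinct values from {1, …, 143}; by symmetry P[π(i) < π(i+1)] = 1/2.
By linearity: E[X] = 142 · (1/2) = (143 − 1) · (1/2) = 71 ≈ 71.000.

E[X] = 71 = 71.000.


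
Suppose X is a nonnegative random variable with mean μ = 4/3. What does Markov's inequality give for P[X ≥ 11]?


μ = E[X] = 4/3, a = 11.
Markov: P[X ≥ 11] ≤ μ/a = (4/3)/11 = 4/33.
Numerically: ≈ 0.1212.
(Since a = 11 > μ = 1.3333, the bound 4/33 is < 1 and informative.)

P[X ≥ 11] ≤ 4/33 ≈ 0.1212.


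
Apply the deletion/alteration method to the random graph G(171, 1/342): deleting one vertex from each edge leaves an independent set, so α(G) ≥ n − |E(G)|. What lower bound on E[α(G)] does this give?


E[|E(G)|] = C(171, 2)·p = 14535 · (1/342) = 85/2.
E[α(G)] ≥ n − E[|E(G)|] = 171 − 85/2 = 257/2.
Numerically: ≈ 128.50000.
(This is only a lower bound; the true E[α(G)] may be larger.)

E[α(G)] ≥ 257/2 ≈ 128.50000.


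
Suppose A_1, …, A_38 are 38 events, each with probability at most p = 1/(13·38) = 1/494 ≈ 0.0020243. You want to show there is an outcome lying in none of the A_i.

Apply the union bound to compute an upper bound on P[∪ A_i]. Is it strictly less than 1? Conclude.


Union bound: P[∪_{i=1}^{38} A_i] ≤ Σ_i P[A_i] ≤ 38·p = 38·(1/494) = 1/13.
Numerically: 1/13 ≈ 0.0769231.
Is 1/13 < 1? YES.
Since P[∪ A_i] ≤ 1/13 < 1, the complement has P[∩ A_i^c] ≥ 1 − 1/13 = 12/13 > 0, so some outcome avoids every A_i.

38·p = 1/13 ≈ 0.0769231; existence CERTIFIED by the union bound.


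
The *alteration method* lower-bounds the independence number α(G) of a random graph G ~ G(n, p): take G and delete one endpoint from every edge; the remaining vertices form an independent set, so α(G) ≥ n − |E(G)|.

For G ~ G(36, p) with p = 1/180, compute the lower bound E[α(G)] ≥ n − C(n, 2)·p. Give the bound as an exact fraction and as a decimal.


E[|E(G)|] = C(36, 2)·p = 630 · (1/180) = 7/2.
E[α(G)] ≥ n − E[|E(G)|] = 36 − 7/2 = 65/2.
Numerically: ≈ 32.5000.
(This is only a lower bound; the true E[α(G)] may be larger.)

E[α(G)] ≥ 65/2 ≈ 32.5000.


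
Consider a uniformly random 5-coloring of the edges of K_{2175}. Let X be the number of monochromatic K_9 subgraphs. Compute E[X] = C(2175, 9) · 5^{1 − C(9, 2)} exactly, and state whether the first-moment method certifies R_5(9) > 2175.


E[X] = C(2175, 9) · 5^{1 − 36} = 2952382442121838483046575 · 5^{−35} = 2952382442121838483046575/2910383045673370361328125.
As a reduced fraction: E[X] = 118095297684873539321863/116415321826934814453125 ≈ 1.0144309.
Is E[X] < 1? NO.
Since E[X] ≥ 1, the first-moment bound is inconclusive at n = 2175; it does NOT by itself certify R_5(9) > 2175.

E[X] = 118095297684873539321863/116415321826934814453125 ≈ 1.0144309; E[X] ≥ 1; first-moment method inconclusive here.


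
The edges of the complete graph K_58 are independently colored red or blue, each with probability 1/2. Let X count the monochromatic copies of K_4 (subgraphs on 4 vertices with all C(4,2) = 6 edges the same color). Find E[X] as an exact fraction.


Let X = Σ_S X_S over the C(58, 4) = 424270 subsets S of size 4, where X_S = 1 if the K_4 on S is monochromatic.
For a fixed S, the K_4 on S has C(4, 2) = 6 edges. P[all 6 edges red] = (1/2)^6, and likewise for blue, so P[monochromatic] = 2·(1/2)^6 = 2^{1 − 6} = 1/32.
Summing: E[X] = C(58, 4) · 2^{1 − 6} = 424270 · 1/32 = 212135/16.
Numerically: E[X] ≈ 13258.437500.

E[X] = C(58,4)·2^(1−C(4,2)) = 212135/16 ≈ 13258.437500.


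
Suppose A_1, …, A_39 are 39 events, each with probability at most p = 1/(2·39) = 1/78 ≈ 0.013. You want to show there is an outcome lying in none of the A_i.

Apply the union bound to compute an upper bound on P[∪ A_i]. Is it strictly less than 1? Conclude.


Union bound: P[∪_{i=1}^{39} A_i] ≤ Σ_i P[A_i] ≤ 39·p = 39·(1/78) = 1/2.
Numerically: 1/2 ≈ 0.500.
Is 1/2 < 1? YES.
Since P[∪ A_i] ≤ 1/2 < 1, the complement has P[∩ A_i^c] ≥ 1 − 1/2 = 1/2 > 0, so some outcome avoids every A_i.

39·p = 1/2 ≈ 0.500; existence CERTIFIED by the union bound.


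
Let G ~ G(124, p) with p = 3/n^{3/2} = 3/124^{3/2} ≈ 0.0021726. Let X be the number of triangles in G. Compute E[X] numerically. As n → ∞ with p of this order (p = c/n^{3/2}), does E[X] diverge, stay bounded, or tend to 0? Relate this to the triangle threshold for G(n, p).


Number of potential triangles: C(124, 3) = 310124.
Each occurs with probability p³ ≈ (0.0021726)³ ≈ 1.0255721e-08.
By linearity: E[X] = C(124, 3)·p³ ≈ 310124 · 1.0255721e-08 ≈ 0.00318.
Since α = 3/2 > 1, p = c/n^{3/2} = o(1/n) is below the triangle threshold p ~ 1/n. Asymptotically E[X] ~ (c³/6)·n^{3(1−α)} = (3³/6)·n^{-1.5} → 0, so by Markov's inequality G has no triangles w.h.p.

E[X] ≈ 0.00318; in regime p = Θ(1/n^{3/2}) E[X] tends to 0 (below the triangle threshold p ~ 1/n).


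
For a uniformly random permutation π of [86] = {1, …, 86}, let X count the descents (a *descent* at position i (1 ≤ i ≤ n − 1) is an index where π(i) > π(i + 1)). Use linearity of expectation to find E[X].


Write X = Σ X_I over i = 1, …, 85, with X_I the indicator of one descent.
There are 85 indicators.
For each fixed i, the pair (π(i), π(i+1)) is a uniformly random ordered pair of distinct values from {1, …, 86}; by symmetry P[π(i) > π(i+1)] = 1/2.
By linearity: E[X] = 85 · (1/2) = (86 − 1) · (1/2) = 85/2 ≈ 42.5000.

E[X] = 85/2 = 42.5000.


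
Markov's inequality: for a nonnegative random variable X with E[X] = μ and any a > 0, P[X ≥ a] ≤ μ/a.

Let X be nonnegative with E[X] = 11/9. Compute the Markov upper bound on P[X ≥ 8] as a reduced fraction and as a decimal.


μ = E[X] = 11/9, a = 8.
Markov: P[X ≥ 8] ≤ μ/a = (11/9)/8 = 11/72.
Numerically: ≈ 0.1528.
(Since a = 8 > μ = 1.2222, the bound 11/72 is < 1 and informative.)

P[X ≥ 8] ≤ 11/72 ≈ 0.1528.


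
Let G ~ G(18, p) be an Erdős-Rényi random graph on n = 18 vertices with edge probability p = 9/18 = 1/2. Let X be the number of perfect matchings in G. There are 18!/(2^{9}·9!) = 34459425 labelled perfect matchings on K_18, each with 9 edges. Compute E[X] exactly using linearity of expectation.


K_18 has 18!/(2^{9}·9!) = 34459425 labelled perfect matchings.
For each such perfect matching H, let X_H = 1 if all 9 edges of H are present in G. Then P[X_H = 1] = p^{9} = (1/2)^{9} = 1/512.
By linearity of expectation: E[X] = Σ_H E[X_H] = 34459425 · p^{9} = 34459425 · 1/512 = 34459425/512.
Numerically: E[X] ≈ 6.73e+04.

E[X] = 34459425 · (1/2)^{9} = 34459425/512 ≈ 6.73e+04.


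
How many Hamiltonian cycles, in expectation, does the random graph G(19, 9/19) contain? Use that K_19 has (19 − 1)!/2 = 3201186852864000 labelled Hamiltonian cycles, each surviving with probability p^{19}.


K_19 has (19 − 1)!/2 = 3201186852864000 labelled Hamiltonian cycles.
For each such Hamiltonian cycle H, let X_H = 1 if all 19 edges of H are present in G. Then P[X_H = 1] = p^{19} = (9/19)^{19} = 1350851717672992089/1978419655660313589123979.
By linearity of expectation: E[X] = Σ_H E[X_H] = 3201186852864000 · p^{19} = 3201186852864000 · 1350851717672992089/1978419655660313589123979 = 4324328758783534194876278992896000/1978419655660313589123979.
Numerically: E[X] ≈ 2.19e+09.

E[X] = 3201186852864000 · (9/19)^{19} = 4324328758783534194876278992896000/1978419655660313589123979 ≈ 2.19e+09.


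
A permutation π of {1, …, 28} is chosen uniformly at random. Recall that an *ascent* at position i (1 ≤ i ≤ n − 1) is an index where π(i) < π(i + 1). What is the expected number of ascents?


Write X = Σ X_I over i = 1, …, 27, with X_I the indicator of one ascent.
There are 27 indicators.
For each fixed i, the pair (π(i), π(i+1)) is a uniformly random ordered pair of distinct values from {1, …, 28}; by symmetry P[π(i) < π(i+1)] = 1/2.
By linearity: E[X] = 27 · (1/2) = (28 − 1) · (1/2) = 27/2 ≈ 13.5000.

E[X] = 27/2 = 13.5000.


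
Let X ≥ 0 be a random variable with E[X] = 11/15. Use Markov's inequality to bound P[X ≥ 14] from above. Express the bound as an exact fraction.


μ = E[X] = 11/15, a = 14.
Markov: P[X ≥ 14] ≤ μ/a = (11/15)/14 = 11/210.
Numerically: ≈ 0.052381.
(Since a = 14 > μ = 0.733333, the bound 11/210 is < 1 and informative.)

P[X ≥ 14] ≤ 11/210 ≈ 0.052381.


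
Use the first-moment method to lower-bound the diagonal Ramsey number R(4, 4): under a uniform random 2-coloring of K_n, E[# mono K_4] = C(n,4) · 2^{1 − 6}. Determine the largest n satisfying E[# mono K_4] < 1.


We need C(n, 4) · 2^{1 − 6} < 1, i.e. C(n, 4) < 2^{6 − 1} = 32.
Check values of n near the boundary:
  n = 4: C(4, 4) = 1; 1 < 32? YES
  n = 5: C(5, 4) = 5; 5 < 32? YES
  n = 6: C(6, 4) = 15; 15 < 32? YES
  n = 7: C(7, 4) = 35; 35 < 32? NO
  n = 8: C(8, 4) = 70; 70 < 32? NO
The largest n with C(n, 4) < 32 is n = 6 (where E[X] = 15/32 ≈ 0.4687500). Hence R(4, 4) > 6, i.e. R(4, 4) ≥ 7.

Largest n = 6; hence R(4, 4) > 6.


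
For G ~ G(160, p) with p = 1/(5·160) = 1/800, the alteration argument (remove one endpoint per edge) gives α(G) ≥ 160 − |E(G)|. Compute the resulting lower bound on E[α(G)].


E[|E(G)|] = C(160, 2)·p = 12720 · (1/800) = 159/10.
E[α(G)] ≥ n − E[|E(G)|] = 160 − 159/10 = 1441/10.
Numerically: ≈ 144.100.
(This is only a lower bound; the true E[α(G)] may be larger.)

E[α(G)] ≥ 1441/10 ≈ 144.100.


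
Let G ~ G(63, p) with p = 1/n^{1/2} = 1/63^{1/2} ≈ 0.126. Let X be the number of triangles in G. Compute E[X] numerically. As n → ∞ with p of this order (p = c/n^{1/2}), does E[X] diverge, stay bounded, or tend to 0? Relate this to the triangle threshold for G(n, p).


Number of potential triangles: C(63, 3) = 39711.
Each occurs with probability p³ ≈ (0.126)³ ≈ 1.99981e-03.
By linearity: E[X] = C(63, 3)·p³ ≈ 39711 · 1.99981e-03 ≈ 79.415.
Since α = 1/2 < 1, p = c/n^{1/2} ≫ 1/n is above the triangle threshold p ~ 1/n. Asymptotically E[X] ~ (c³/6)·n^{3(1−α)} = (1³/6)·n^{1.5} → ∞; triangles are abundant w.h.p.

E[X] ≈ 79.415; in regime p = Θ(1/n^{1/2}) E[X] diverges (above the triangle threshold p ~ 1/n).


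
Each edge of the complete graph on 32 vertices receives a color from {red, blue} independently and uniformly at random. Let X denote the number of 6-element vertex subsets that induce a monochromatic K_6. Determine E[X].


Let X = Σ_S X_S over the C(32, 6) = 906192 subsets S of size 6, where X_S = 1 if the K_6 on S is monochromatic.
For a fixed S, the K_6 on S has C(6, 2) = 15 edges. P[all 15 edges red] = (1/2)^15, and likewise for blue, so P[monochromatic] = 2·(1/2)^15 = 2^{1 − 15} = 1/16384.
By linearity of expectation: E[X] = C(32, 6) · 2^{1 − 15} = 906192 · 1/16384 = 56637/1024.
Numerically: E[X] ≈ 55.30957.

E[X] = C(32,6)·2^(1−C(6,2)) = 56637/1024 ≈ 55.30957.


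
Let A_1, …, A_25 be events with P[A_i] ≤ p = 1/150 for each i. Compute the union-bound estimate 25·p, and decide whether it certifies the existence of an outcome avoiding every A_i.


Union bound: P[∪_{i=1}^{25} A_i] ≤ Σ_i P[A_i] ≤ 25·p = 25·(1/150) = 1/6.
Numerically: 1/6 ≈ 0.1666667.
Is 1/6 < 1? YES.
Since P[∪ A_i] ≤ 1/6 < 1, the complement has P[∩ A_i^c] ≥ 1 − 1/6 = 5/6 > 0, so some outcome avoids every A_i.

25·p = 1/6 ≈ 0.1666667; existence CERTIFIED by the union bound.


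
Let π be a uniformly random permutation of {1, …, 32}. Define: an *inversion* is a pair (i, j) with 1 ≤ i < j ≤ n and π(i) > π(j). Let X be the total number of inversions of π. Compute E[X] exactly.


Write X = Σ X_I over the C(32, 2) = 496 pairs i < j, with X_I the indicator of one inversion.
There are 496 indicators.
For each fixed pair i < j, the values π(i) and π(j) are two distinct elements of {1, …, 32} in uniformly random order; by symmetry P[π(i) > π(j)] = 1/2.
By linearity: E[X] = 496 · (1/2) = C(32, 2) · (1/2) = 496/2 = 248 ≈ 248.00000.

E[X] = 248 = 248.00000.


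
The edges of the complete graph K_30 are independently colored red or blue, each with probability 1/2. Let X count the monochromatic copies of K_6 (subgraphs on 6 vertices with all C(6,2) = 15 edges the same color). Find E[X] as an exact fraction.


Let X = Σ_S X_S over the C(30, 6) = 593775 subsets S of size 6, where X_S = 1 if the K_6 on S is monochromatic.
For a fixed S, the K_6 on S has C(6, 2) = 15 edges. P[all 15 edges red] = (1/2)^15, and likewise for blue, so P[monochromatic] = 2·(1/2)^15 = 2^{1 − 15} = 1/16384.
Summing: E[X] = C(30, 6) · 2^{1 − 15} = 593775 · 1/16384 = 593775/16384.
Numerically: E[X] ≈ 36.2411.

E[X] = C(30,6)·2^(1−C(6,2)) = 593775/16384 ≈ 36.2411.


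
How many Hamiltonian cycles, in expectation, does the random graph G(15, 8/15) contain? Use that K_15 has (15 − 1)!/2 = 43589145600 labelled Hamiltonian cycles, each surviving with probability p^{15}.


K_15 has (15 − 1)!/2 = 43589145600 labelled Hamiltonian cycles.
For each such Hamiltonian cycle H, let X_H = 1 if all 15 edges of H are present in G. Then P[X_H = 1] = p^{15} = (8/15)^{15} = 35184372088832/437893890380859375.
Summing the indicators: E[X] = Σ_H E[X_H] = 43589145600 · p^{15} = 43589145600 · 35184372088832/437893890380859375 = 252453780711880523776/72081298828125.
Numerically: E[X] ≈ 3.5e+06.

E[X] = 43589145600 · (8/15)^{15} = 252453780711880523776/72081298828125 ≈ 3.5e+06.


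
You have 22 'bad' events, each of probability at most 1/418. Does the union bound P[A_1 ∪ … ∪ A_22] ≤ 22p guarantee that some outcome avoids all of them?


Union bound: P[∪_{i=1}^{22} A_i] ≤ Σ_i P[A_i] ≤ 22·p = 22·(1/418) = 1/19.
Numerically: 1/19 ≈ 0.05263.
Is 1/19 < 1? YES.
Since P[∪ A_i] ≤ 1/19 < 1, the complement has P[∩ A_i^c] ≥ 1 − 1/19 = 18/19 > 0, so some outcome avoids every A_i.

22·p = 1/19 ≈ 0.05263; existence CERTIFIED by the union bound.


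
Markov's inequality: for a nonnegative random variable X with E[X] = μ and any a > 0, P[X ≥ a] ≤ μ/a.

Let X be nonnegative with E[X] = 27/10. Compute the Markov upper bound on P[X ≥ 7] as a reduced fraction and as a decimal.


μ = E[X] = 27/10, a = 7.
Markov: P[X ≥ 7] ≤ μ/a = (27/10)/7 = 27/70.
Numerically: ≈ 0.38571.
(Since a = 7 > μ = 2.70000, the bound 27/70 is < 1 and informative.)

P[X ≥ 7] ≤ 27/70 ≈ 0.38571.


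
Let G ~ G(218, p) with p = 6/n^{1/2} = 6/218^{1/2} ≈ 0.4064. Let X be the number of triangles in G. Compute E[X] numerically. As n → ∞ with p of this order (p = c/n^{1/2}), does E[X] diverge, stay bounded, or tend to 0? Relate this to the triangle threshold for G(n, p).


Number of potential triangles: C(218, 3) = 1703016.
Each occurs with probability p³ ≈ (0.4064)³ ≈ 6.710718e-02.
By linearity: E[X] = C(218, 3)·p³ ≈ 1703016 · 6.710718e-02 ≈ 114284.6069.
Since α = 1/2 < 1, p = c/n^{1/2} ≫ 1/n is above the triangle threshold p ~ 1/n. Asymptotically E[X] ~ (c³/6)·n^{3(1−α)} = (6³/6)·n^{1.5} → ∞; triangles are abundant w.h.p.

E[X] ≈ 114284.6069; in regime p = Θ(1/n^{1/2}) E[X] diverges (above the triangle threshold p ~ 1/n).


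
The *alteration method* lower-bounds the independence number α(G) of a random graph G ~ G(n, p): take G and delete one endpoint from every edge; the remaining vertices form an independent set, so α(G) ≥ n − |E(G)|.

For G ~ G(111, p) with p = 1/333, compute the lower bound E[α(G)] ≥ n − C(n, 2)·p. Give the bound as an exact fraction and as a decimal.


E[|E(G)|] = C(111, 2)·p = 6105 · (1/333) = 55/3.
E[α(G)] ≥ n − E[|E(G)|] = 111 − 55/3 = 278/3.
Numerically: ≈ 92.666667.
(This is only a lower bound; the true E[α(G)] may be larger.)

E[α(G)] ≥ 278/3 ≈ 92.666667.


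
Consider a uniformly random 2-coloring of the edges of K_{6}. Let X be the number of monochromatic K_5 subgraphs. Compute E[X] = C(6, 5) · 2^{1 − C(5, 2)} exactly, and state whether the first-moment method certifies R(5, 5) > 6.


E[X] = C(6, 5) · 2^{1 − 10} = 6 · 2^{−9} = 6/512.
As a reduced fraction: E[X] = 3/256 ≈ 0.011719.
Is E[X] < 1? YES.
Since E[X] < 1, there exists a 2-coloring of K_{6} with no monochromatic K_5; hence R(5, 5) > 6.

E[X] = 3/256 ≈ 0.011719; E[X] < 1, so R(5, 5) > 6.


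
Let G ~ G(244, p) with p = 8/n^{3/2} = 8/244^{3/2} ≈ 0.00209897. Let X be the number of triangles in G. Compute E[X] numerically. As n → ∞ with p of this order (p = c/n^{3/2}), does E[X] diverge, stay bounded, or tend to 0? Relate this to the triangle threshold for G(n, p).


Number of potential triangles: C(244, 3) = 2391444.
Each occurs with probability p³ ≈ (0.00209897)³ ≈ 9.24731693e-09.
By linearity: E[X] = C(244, 3)·p³ ≈ 2391444 · 9.24731693e-09 ≈ 0.022114.
Since α = 3/2 > 1, p = c/n^{3/2} = o(1/n) is below the triangle threshold p ~ 1/n. Asymptotically E[X] ~ (c³/6)·n^{3(1−α)} = (8³/6)·n^{-1.5} → 0, so by Markov's inequality G has no triangles w.h.p.

E[X] ≈ 0.022114; in regime p = Θ(1/n^{3/2}) E[X] tends to 0 (below the triangle threshold p ~ 1/n).


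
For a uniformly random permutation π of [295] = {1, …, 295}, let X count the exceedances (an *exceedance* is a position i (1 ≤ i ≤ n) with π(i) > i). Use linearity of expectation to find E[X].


Write X = Σ_{i=1}^{295} X_i, where X_i = 1_{π(i) > i}.
For each fixed i, π(i) is uniform over {1, …, 295} (marginal of a uniform permutation), so P[π(i) > i] = (n − i)/n. Summing: Σ_{i=1}^{295} (n − i)/n = (0 + 1 + … + 294)/295 = 295(295 − 1)/(2·295) = (295 − 1)/2.
Hence E[X] = Σ_{i=1}^{295} (295 − i)/295 = 147 ≈ 147.00000.

E[X] = 147 = 147.00000.


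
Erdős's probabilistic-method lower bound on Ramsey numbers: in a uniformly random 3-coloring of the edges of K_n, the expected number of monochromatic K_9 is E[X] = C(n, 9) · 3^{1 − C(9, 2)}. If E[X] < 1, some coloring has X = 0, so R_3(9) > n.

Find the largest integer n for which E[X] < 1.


We need C(n, 9) · 3^{1 − 36} < 1, i.e. C(n, 9) < 3^{36 − 1} = 50031545098999707.
Check values of n near the boundary:
  n = 297: C(297, 9) = 43842345008337645; 43842345008337645 < 50031545098999707? YES
  n = 298: C(298, 9) = 45207677551849890; 45207677551849890 < 50031545098999707? YES
  n = 299: C(299, 9) = 46610674441390059; 46610674441390059 < 50031545098999707? YES
  n = 300: C(300, 9) = 48052241692154700; 48052241692154700 < 50031545098999707? YES
  n = 301: C(301, 9) = 49533303936090975; 49533303936090975 < 50031545098999707? YES
  n = 302: C(302, 9) = 51054804739588650; 51054804739588650 < 50031545098999707? NO
The largest n with C(n, 9) < 50031545098999707 is n = 301 (where E[X] = 16511101312030325/16677181699666569 ≈ 0.9900415). Hence R_3(9) > 301, i.e. R_3(9) ≥ 302.

Largest n = 301; hence R_3(9) > 301.


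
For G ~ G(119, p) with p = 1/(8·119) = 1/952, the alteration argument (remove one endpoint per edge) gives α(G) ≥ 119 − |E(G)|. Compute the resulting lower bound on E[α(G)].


E[|E(G)|] = C(119, 2)·p = 7021 · (1/952) = 59/8.
E[α(G)] ≥ n − E[|E(G)|] = 119 − 59/8 = 893/8.
Numerically: ≈ 111.625000.
(This is only a lower bound; the true E[α(G)] may be larger.)

E[α(G)] ≥ 893/8 ≈ 111.625000.


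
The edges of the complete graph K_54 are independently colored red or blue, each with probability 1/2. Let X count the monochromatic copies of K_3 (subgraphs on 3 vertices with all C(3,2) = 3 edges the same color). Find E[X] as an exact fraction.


Let X = Σ_S X_S over the C(54, 3) = 24804 subsets S of size 3, where X_S = 1 if the K_3 on S is monochromatic.
For a fixed S, the K_3 on S has C(3, 2) = 3 edges. P[all 3 edges red] = (1/2)^3, and likewise for blue, so P[monochromatic] = 2·(1/2)^3 = 2^{1 − 3} = 1/4.
By linearity of expectation: E[X] = C(54, 3) · 2^{1 − 3} = 24804 · 1/4 = 6201.
Numerically: E[X] ≈ 6201.000000.

E[X] = C(54,3)·2^(1−C(3,2)) = 6201 ≈ 6201.000000.


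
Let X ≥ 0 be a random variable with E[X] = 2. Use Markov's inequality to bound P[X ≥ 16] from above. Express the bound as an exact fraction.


μ = E[X] = 2, a = 16.
Markov: P[X ≥ 16] ≤ μ/a = (2)/16 = 1/8.
Numerically: ≈ 0.12500.
(Since a = 16 > μ = 2.00000, the bound 1/8 is < 1 and informative.)

P[X ≥ 16] ≤ 1/8 ≈ 0.12500.


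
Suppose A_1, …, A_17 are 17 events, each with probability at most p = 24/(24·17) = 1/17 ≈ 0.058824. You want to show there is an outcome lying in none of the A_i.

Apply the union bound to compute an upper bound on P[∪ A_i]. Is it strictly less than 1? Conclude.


Union bound: P[∪_{i=1}^{17} A_i] ≤ Σ_i P[A_i] ≤ 17·p = 17·(1/17) = 1.
Numerically: 1 ≈ 1.000000.
Is 1 < 1? NO.
Since the bound 1 is ≥ 1, the union bound is uninformative here; it does NOT by itself certify existence.

17·p = 1 ≈ 1.000000; existence NOT certified by the union bound.


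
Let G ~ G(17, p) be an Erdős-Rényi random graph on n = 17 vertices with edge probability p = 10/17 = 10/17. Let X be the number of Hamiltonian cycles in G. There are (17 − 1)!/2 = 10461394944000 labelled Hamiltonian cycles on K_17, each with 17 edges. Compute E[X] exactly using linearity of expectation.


K_17 has (17 − 1)!/2 = 10461394944000 labelled Hamiltonian cycles.
For each such Hamiltonian cycle H, let X_H = 1 if all 17 edges of H are present in G. Then P[X_H = 1] = p^{17} = (10/17)^{17} = 100000000000000000/827240261886336764177.
Summing the indicators: E[X] = Σ_H E[X_H] = 10461394944000 · p^{17} = 10461394944000 · 100000000000000000/827240261886336764177 = 1046139494400000000000000000000/827240261886336764177.
Numerically: E[X] ≈ 1.2646e+09.

E[X] = 10461394944000 · (10/17)^{17} = 1046139494400000000000000000000/827240261886336764177 ≈ 1.2646e+09.


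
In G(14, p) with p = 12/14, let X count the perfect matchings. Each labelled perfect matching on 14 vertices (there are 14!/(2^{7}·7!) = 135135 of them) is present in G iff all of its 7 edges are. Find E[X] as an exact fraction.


K_14 has 14!/(2^{7}·7!) = 135135 labelled perfect matchings.
For each such perfect matching H, let X_H = 1 if all 7 edges of H are present in G. Then P[X_H = 1] = p^{7} = (6/7)^{7} = 279936/823543.
Summing the indicators: E[X] = Σ_H E[X_H] = 135135 · p^{7} = 135135 · 279936/823543 = 5404164480/117649.
Numerically: E[X] ≈ 45935.

E[X] = 135135 · (6/7)^{7} = 5404164480/117649 ≈ 45935.


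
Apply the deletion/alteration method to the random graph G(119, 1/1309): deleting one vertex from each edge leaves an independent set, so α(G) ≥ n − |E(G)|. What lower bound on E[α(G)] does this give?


E[|E(G)|] = C(119, 2)·p = 7021 · (1/1309) = 59/11.
E[α(G)] ≥ n − E[|E(G)|] = 119 − 59/11 = 1250/11.
Numerically: ≈ 113.636364.
(This is only a lower bound; the true E[α(G)] may be larger.)

E[α(G)] ≥ 1250/11 ≈ 113.636364.


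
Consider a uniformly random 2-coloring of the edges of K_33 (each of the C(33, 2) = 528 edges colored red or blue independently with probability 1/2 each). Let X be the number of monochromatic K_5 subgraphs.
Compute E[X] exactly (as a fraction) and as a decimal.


Let X = Σ_S X_S over the C(33, 5) = 237336 subsets S of size 5, where X_S = 1 if the K_5 on S is monochromatic.
For a fixed S, the K_5 on S has C(5, 2) = 10 edges. P[all 10 edges red] = (1/2)^10, and likewise for blue, so P[monochromatic] = 2·(1/2)^10 = 2^{1 − 10} = 1/512.
By linearity of expectation: E[X] = C(33, 5) · 2^{1 − 10} = 237336 · 1/512 = 29667/64.
Numerically: E[X] ≈ 463.54688.

E[X] = C(33,5)·2^(1−C(5,2)) = 29667/64 ≈ 463.54688.


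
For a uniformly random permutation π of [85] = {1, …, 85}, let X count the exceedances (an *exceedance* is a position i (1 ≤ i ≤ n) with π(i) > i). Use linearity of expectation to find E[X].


Write X = Σ_{i=1}^{85} X_i, where X_i = 1_{π(i) > i}.
For each fixed i, π(i) is uniform over {1, …, 85} (marginal of a uniform permutation), so P[π(i) > i] = (n − i)/n. Summing: Σ_{i=1}^{85} (n − i)/n = (0 + 1 + … + 84)/85 = 85(85 − 1)/(2·85) = (85 − 1)/2.
Hence E[X] = Σ_{i=1}^{85} (85 − i)/85 = 42 ≈ 42.000000.

E[X] = 42 = 42.000000.


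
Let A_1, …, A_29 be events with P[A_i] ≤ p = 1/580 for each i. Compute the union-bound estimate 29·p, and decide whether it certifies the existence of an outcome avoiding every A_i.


Union bound: P[∪_{i=1}^{29} A_i] ≤ Σ_i P[A_i] ≤ 29·p = 29·(1/580) = 1/20.
Numerically: 1/20 ≈ 0.050.
Is 1/20 < 1? YES.
Since P[∪ A_i] ≤ 1/20 < 1, the complement has P[∩ A_i^c] ≥ 1 − 1/20 = 19/20 > 0, so some outcome avoids every A_i.

29·p = 1/20 ≈ 0.050; existence CERTIFIED by the union bound.


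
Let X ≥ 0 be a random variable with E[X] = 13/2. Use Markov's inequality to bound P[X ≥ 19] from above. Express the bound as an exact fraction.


μ = E[X] = 13/2, a = 19.
Markov: P[X ≥ 19] ≤ μ/a = (13/2)/19 = 13/38.
Numerically: ≈ 0.3421.
(Since a = 19 > μ = 6.5000, the bound 13/38 is < 1 and informative.)

P[X ≥ 19] ≤ 13/38 ≈ 0.3421.


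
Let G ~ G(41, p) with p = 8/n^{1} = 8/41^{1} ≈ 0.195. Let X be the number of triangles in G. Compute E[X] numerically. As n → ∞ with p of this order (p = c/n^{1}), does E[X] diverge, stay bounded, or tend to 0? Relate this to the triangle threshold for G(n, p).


Number of potential triangles: C(41, 3) = 10660.
Each occurs with probability p³ ≈ (0.195)³ ≈ 7.42880e-03.
By linearity: E[X] = C(41, 3)·p³ ≈ 10660 · 7.42880e-03 ≈ 79.191.
Here α = 1, so p = 8/n is exactly at the triangle threshold p ~ 1/n. Asymptotically E[X] → c³/6 = 8³/6 = 256/3 ≈ 85.333, a bounded constant. In this regime the triangle count is asymptotically Poisson(c³/6).

E[X] ≈ 79.191; in regime p = Θ(1/n^{1}) E[X] stays bounded (at the triangle threshold p ~ 1/n).


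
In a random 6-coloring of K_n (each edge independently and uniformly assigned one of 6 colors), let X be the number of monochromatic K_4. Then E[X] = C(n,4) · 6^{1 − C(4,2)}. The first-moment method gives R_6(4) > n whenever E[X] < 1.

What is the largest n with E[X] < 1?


We need C(n, 4) · 6^{1 − 6} < 1, i.e. C(n, 4) < 6^{6 − 1} = 7776.
Check values of n near the boundary:
  n = 20: C(20, 4) = 4845; 4845 < 7776? YES
  n = 21: C(21, 4) = 5985; 5985 < 7776? YES
  n = 22: C(22, 4) = 7315; 7315 < 7776? YES
  n = 23: C(23, 4) = 8855; 8855 < 7776? NO
  n = 24: C(24, 4) = 10626; 10626 < 7776? NO
  n = 25: C(25, 4) = 12650; 12650 < 7776? NO
The largest n with C(n, 4) < 7776 is n = 22 (where E[X] = 7315/7776 ≈ 0.9407150). Hence R_6(4) > 22, i.e. R_6(4) ≥ 23.

Largest n = 22; hence R_6(4) > 22.


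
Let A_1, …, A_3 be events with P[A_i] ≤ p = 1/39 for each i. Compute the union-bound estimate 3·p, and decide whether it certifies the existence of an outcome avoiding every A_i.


Union bound: P[∪_{i=1}^{3} A_i] ≤ Σ_i P[A_i] ≤ 3·p = 3·(1/39) = 1/13.
Numerically: 1/13 ≈ 0.0769231.
Is 1/13 < 1? YES.
Since P[∪ A_i] ≤ 1/13 < 1, the complement has P[∩ A_i^c] ≥ 1 − 1/13 = 12/13 > 0, so some outcome avoids every A_i.

3·p = 1/13 ≈ 0.0769231; existence CERTIFIED by the union bound.


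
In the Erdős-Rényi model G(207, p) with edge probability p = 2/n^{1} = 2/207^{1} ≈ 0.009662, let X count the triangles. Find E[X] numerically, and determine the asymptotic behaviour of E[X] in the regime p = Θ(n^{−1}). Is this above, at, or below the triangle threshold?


Number of potential triangles: C(207, 3) = 1456935.
Each occurs with probability p³ ≈ (0.009662)³ ≈ 9.019427e-07.
By linearity: E[X] = C(207, 3)·p³ ≈ 1456935 · 9.019427e-07 ≈ 1.3141.
Here α = 1, so p = 2/n is exactly at the triangle threshold p ~ 1/n. Asymptotically E[X] → c³/6 = 2³/6 = 4/3 ≈ 1.3333, a bounded constant. In this regime the triangle count is asymptotically Poisson(c³/6).

E[X] ≈ 1.3141; in regime p = Θ(1/n^{1}) E[X] stays bounded (at the triangle threshold p ~ 1/n).


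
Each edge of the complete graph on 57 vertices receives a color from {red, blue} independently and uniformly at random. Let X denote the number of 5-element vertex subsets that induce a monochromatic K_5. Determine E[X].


Let X = Σ_S X_S over the C(57, 5) = 4187106 subsets S of size 5, where X_S = 1 if the K_5 on S is monochromatic.
For a fixed S, the K_5 on S has C(5, 2) = 10 edges. P[all 10 edges red] = (1/2)^10, and likewise for blue, so P[monochromatic] = 2·(1/2)^10 = 2^{1 − 10} = 1/512.
Summing: E[X] = C(57, 5) · 2^{1 − 10} = 4187106 · 1/512 = 2093553/256.
Numerically: E[X] ≈ 8177.941406.

E[X] = C(57,5)·2^(1−C(5,2)) = 2093553/256 ≈ 8177.941406.


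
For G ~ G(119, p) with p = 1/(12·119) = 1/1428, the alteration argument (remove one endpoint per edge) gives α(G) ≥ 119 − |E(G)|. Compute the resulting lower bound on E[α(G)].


E[|E(G)|] = C(119, 2)·p = 7021 · (1/1428) = 59/12.
E[α(G)] ≥ n − E[|E(G)|] = 119 − 59/12 = 1369/12.
Numerically: ≈ 114.08333.
(This is only a lower bound; the true E[α(G)] may be larger.)

E[α(G)] ≥ 1369/12 ≈ 114.08333.


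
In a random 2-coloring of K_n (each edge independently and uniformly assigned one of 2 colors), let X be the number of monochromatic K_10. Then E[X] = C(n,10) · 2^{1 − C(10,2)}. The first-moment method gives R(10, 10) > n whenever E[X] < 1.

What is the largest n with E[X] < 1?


We need C(n, 10) · 2^{1 − 45} < 1, i.e. C(n, 10) < 2^{45 − 1} = 17592186044416.
Check values of n near the boundary:
  n = 99: C(99, 10) = 15579278510796; 15579278510796 < 17592186044416? YES
  n = 100: C(100, 10) = 17310309456440; 17310309456440 < 17592186044416? YES
  n = 101: C(101, 10) = 19212541264840; 19212541264840 < 17592186044416? NO
  n = 102: C(102, 10) = 21300860967540; 21300860967540 < 17592186044416? NO
The largest n with C(n, 10) < 17592186044416 is n = 100 (where E[X] = 2163788682055/2199023255552 ≈ 0.984). Hence R(10, 10) > 100, i.e. R(10, 10) ≥ 101.

Largest n = 100; hence R(10, 10) > 100.


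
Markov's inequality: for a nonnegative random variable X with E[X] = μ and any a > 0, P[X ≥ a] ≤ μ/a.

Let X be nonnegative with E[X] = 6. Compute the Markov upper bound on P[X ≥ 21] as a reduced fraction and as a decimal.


μ = E[X] = 6, a = 21.
Markov: P[X ≥ 21] ≤ μ/a = (6)/21 = 2/7.
Numerically: ≈ 0.2857.
(Since a = 21 > μ = 6.0000, the bound 2/7 is < 1 and informative.)

P[X ≥ 21] ≤ 2/7 ≈ 0.2857.


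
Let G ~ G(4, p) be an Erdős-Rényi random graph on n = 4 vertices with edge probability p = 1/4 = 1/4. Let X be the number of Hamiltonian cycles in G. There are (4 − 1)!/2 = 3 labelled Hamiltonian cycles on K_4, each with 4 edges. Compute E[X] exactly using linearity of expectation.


K_4 has (4 − 1)!/2 = 3 labelled Hamiltonian cycles.
For each such Hamiltonian cycle H, let X_H = 1 if all 4 edges of H are present in G. Then P[X_H = 1] = p^{4} = (1/4)^{4} = 1/256.
By linearity: E[X] = Σ_H E[X_H] = 3 · p^{4} = 3 · 1/256 = 3/256.
Numerically: E[X] ≈ 0.011719.

E[X] = 3 · (1/4)^{4} = 3/256 ≈ 0.011719.


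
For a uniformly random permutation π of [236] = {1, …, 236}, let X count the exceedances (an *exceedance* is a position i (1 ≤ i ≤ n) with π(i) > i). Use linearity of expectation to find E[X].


Write X = Σ_{i=1}^{236} X_i, where X_i = 1_{π(i) > i}.
For each fixed i, π(i) is uniform over {1, …, 236} (marginal of a uniform permutation), so P[π(i) > i] = (n − i)/n. Summing: Σ_{i=1}^{236} (n − i)/n = (0 + 1 + … + 235)/236 = 236(236 − 1)/(2·236) = (236 − 1)/2.
Hence E[X] = Σ_{i=1}^{236} (236 − i)/236 = 235/2 ≈ 117.500000.

E[X] = 235/2 = 117.500000.


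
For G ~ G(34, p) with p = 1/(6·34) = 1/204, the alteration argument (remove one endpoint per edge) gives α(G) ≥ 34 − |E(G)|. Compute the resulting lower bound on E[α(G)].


E[|E(G)|] = C(34, 2)·p = 561 · (1/204) = 11/4.
E[α(G)] ≥ n − E[|E(G)|] = 34 − 11/4 = 125/4.
Numerically: ≈ 31.2500.
(This is only a lower bound; the true E[α(G)] may be larger.)

E[α(G)] ≥ 125/4 ≈ 31.2500.


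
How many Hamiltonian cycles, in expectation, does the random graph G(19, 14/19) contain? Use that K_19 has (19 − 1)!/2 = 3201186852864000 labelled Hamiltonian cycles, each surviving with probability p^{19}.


K_19 has (19 − 1)!/2 = 3201186852864000 labelled Hamiltonian cycles.
For each such Hamiltonian cycle H, let X_H = 1 if all 19 edges of H are present in G. Then P[X_H = 1] = p^{19} = (14/19)^{19} = 5976303958948914397184/1978419655660313589123979.
Summing the indicators: E[X] = Σ_H E[X_H] = 3201186852864000 · p^{19} = 3201186852864000 · 5976303958948914397184/1978419655660313589123979 = 19131265662106339128470788663934976000/1978419655660313589123979.
Numerically: E[X] ≈ 9.66997e+12.

E[X] = 3201186852864000 · (14/19)^{19} = 19131265662106339128470788663934976000/1978419655660313589123979 ≈ 9.66997e+12.


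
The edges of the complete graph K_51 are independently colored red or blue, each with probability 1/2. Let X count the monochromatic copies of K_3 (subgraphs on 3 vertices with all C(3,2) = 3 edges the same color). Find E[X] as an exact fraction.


Let X = Σ_S X_S over the C(51, 3) = 20825 subsets S of size 3, where X_S = 1 if the K_3 on S is monochromatic.
For a fixed S, the K_3 on S has C(3, 2) = 3 edges. P[all 3 edges red] = (1/2)^3, and likewise for blue, so P[monochromatic] = 2·(1/2)^3 = 2^{1 − 3} = 1/4.
Summing: E[X] = C(51, 3) · 2^{1 − 3} = 20825 · 1/4 = 20825/4.
Numerically: E[X] ≈ 5206.25000.

E[X] = C(51,3)·2^(1−C(3,2)) = 20825/4 ≈ 5206.25000.


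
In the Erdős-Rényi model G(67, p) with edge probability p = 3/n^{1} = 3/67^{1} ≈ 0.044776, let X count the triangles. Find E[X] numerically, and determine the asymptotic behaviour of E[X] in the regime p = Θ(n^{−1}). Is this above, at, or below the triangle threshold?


Number of potential triangles: C(67, 3) = 47905.
Each occurs with probability p³ ≈ (0.044776)³ ≈ 8.9771681e-05.
By linearity: E[X] = C(67, 3)·p³ ≈ 47905 · 8.9771681e-05 ≈ 4.30051.
Here α = 1, so p = 3/n is exactly at the triangle threshold p ~ 1/n. Asymptotically E[X] → c³/6 = 3³/6 = 9/2 ≈ 4.50000, a bounded constant. In this regime the triangle count is asymptotically Poisson(c³/6).

E[X] ≈ 4.30051; in regime p = Θ(1/n^{1}) E[X] stays bounded (at the triangle threshold p ~ 1/n).


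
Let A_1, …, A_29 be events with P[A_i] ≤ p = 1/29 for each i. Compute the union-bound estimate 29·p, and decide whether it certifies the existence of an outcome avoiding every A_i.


Union bound: P[∪_{i=1}^{29} A_i] ≤ Σ_i P[A_i] ≤ 29·p = 29·(1/29) = 1.
Numerically: 1 ≈ 1.000.
Is 1 < 1? NO.
Since the bound 1 is ≥ 1, the union bound is uninformative here; it does NOT by itself certify existence.

29·p = 1 ≈ 1.000; existence NOT certified by the union bound.


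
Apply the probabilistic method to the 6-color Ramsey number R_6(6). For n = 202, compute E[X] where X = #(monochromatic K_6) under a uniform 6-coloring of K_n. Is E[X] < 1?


E[X] = C(202, 6) · 6^{1 − 15} = 87544611330 · 6^{−14} = 87544611330/78364164096.
As a reduced fraction: E[X] = 14590768555/13060694016 ≈ 1.11715.
Is E[X] < 1? NO.
Since E[X] ≥ 1, the first-moment bound is inconclusive at n = 202; it does NOT by itself certify R_6(6) > 202.

E[X] = 14590768555/13060694016 ≈ 1.11715; E[X] ≥ 1; first-moment method inconclusive here.
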